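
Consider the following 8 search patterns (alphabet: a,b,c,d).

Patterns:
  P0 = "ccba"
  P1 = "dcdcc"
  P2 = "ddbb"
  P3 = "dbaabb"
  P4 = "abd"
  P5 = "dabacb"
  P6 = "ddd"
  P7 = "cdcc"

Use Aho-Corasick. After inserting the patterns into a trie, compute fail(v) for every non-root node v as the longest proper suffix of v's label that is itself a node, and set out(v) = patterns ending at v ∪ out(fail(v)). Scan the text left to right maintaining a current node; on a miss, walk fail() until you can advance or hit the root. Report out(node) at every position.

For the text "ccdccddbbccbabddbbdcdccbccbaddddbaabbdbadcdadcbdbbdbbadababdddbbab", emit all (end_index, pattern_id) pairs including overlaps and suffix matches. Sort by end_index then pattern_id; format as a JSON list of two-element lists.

Build automaton:
Trie (insert patterns):
  0='ε' goto a→18 c→1 d→5
  1='c' goto c→2 d→27
  2='cc' goto b→3
  3='ccb' goto a→4
  4='ccba' goto ·  ←P0
  5='d' goto a→21 b→13 c→6 d→10
  6='dc' goto d→7
  7='dcd' goto c→8
  8='dcdc' goto c→9
  9='dcdcc' goto ·  ←P1
  10='dd' goto b→11 d→26
  11='ddb' goto b→12
  12='ddbb' goto ·  ←P2
  13='db' goto a→14
  14='dba' goto a→15
  15='dbaa' goto b→16
  16='dbaab' goto b→17
  17='dbaabb' goto ·  ←P3
  18='a' goto b→19
  19='ab' goto d→20
  20='abd' goto ·  ←P4
  21='da' goto b→22
  22='dab' goto a→23
  23='daba' goto c→24
  24='dabac' goto b→25
  25='dabacb' goto ·  ←P5
  26='ddd' goto ·  ←P6
  27='cd' goto c→28
  28='cdc' goto c→29
  29='cdcc' goto ·  ←P7

BFS fail/out derivation:
  fail(1) 'c': from fail(0)=0 chase 'c': 0 ⇒ 0;  out=∅∪out(0)=∅
  fail(5) 'd': from fail(0)=0 chase 'd': 0 ⇒ 0;  out=∅∪out(0)=∅
  fail(18) 'a': from fail(0)=0 chase 'a': 0 ⇒ 0;  out=∅∪out(0)=∅
  fail(2) 'cc': from fail(1)=0 chase 'c': 0 ⇒ 1;  out=∅∪out(1)=∅
  fail(6) 'dc': from fail(5)=0 chase 'c': 0 ⇒ 1;  out=∅∪out(1)=∅
  fail(10) 'dd': from fail(5)=0 chase 'd': 0 ⇒ 5;  out=∅∪out(5)=∅
  fail(13) 'db': from fail(5)=0 chase 'b': 0 ⇒ 0;  out=∅∪out(0)=∅
  fail(19) 'ab': from fail(18)=0 chase 'b': 0 ⇒ 0;  out=∅∪out(0)=∅
  fail(21) 'da': from fail(5)=0 chase 'a': 0 ⇒ 18;  out=∅∪out(18)=∅
  fail(27) 'cd': from fail(1)=0 chase 'd': 0 ⇒ 5;  out=∅∪out(5)=∅
  fail(3) 'ccb': from fail(2)=1 chase 'b': 1→0 ⇒ 0;  out=∅∪out(0)=∅
  fail(7) 'dcd': from fail(6)=1 chase 'd': 1 ⇒ 27;  out=∅∪out(27)=∅
  fail(11) 'ddb': from fail(10)=5 chase 'b': 5 ⇒ 13;  out=∅∪out(13)=∅
  fail(14) 'dba': from fail(13)=0 chase 'a': 0 ⇒ 18;  out=∅∪out(18)=∅
  fail(20) 'abd': from fail(19)=0 chase 'd': 0 ⇒ 5;  out={4}∪out(5)={4}
  fail(22) 'dab': from fail(21)=18 chase 'b': 18 ⇒ 19;  out=∅∪out(19)=∅
  fail(26) 'ddd': from fail(10)=5 chase 'd': 5 ⇒ 10;  out={6}∪out(10)={6}
  fail(28) 'cdc': from fail(27)=5 chase 'c': 5 ⇒ 6;  out=∅∪out(6)=∅
  fail(4) 'ccba': from fail(3)=0 chase 'a': 0 ⇒ 18;  out={0}∪out(18)={0}
  fail(8) 'dcdc': from fail(7)=27 chase 'c': 27 ⇒ 28;  out=∅∪out(28)=∅
  fail(12) 'ddbb': from fail(11)=13 chase 'b': 13→0 ⇒ 0;  out={2}∪out(0)={2}
  fail(15) 'dbaa': from fail(14)=18 chase 'a': 18→0 ⇒ 18;  out=∅∪out(18)=∅
  fail(23) 'daba': from fail(22)=19 chase 'a': 19→0 ⇒ 18;  out=∅∪out(18)=∅
  fail(29) 'cdcc': from fail(28)=6 chase 'c': 6→1 ⇒ 2;  out={7}∪out(2)={7}
  fail(9) 'dcdcc': from fail(8)=28 chase 'c': 28 ⇒ 29;  out={1}∪out(29)={1,7}
  fail(16) 'dbaab': from fail(15)=18 chase 'b': 18 ⇒ 19;  out=∅∪out(19)=∅
  fail(24) 'dabac': from fail(23)=18 chase 'c': 18→0 ⇒ 1;  out=∅∪out(1)=∅
  fail(17) 'dbaabb': from fail(16)=19 chase 'b': 19→0 ⇒ 0;  out={3}∪out(0)={3}
  fail(25) 'dabacb': from fail(24)=1 chase 'b': 1→0 ⇒ 0;  out={5}∪out(0)={5}

Scan:
[0] read 'c'  n0⇒n1
[1] read 'c'  n1⇒n2
[2] read 'd'  n2⇒n27 (via fail)
[3] read 'c'  n27⇒n28
[4] read 'c'  n28⇒n29  → match P7@[1:4]
[5] read 'd'  n29⇒n27 (via fail)
[6] read 'd'  n27⇒n10 (via fail)
[7] read 'b'  n10⇒n11
[8] read 'b'  n11⇒n12  → match P2@[5:8]
[9] read 'c'  n12⇒n1 (via fail)
[10] read 'c'  n1⇒n2
[11] read 'b'  n2⇒n3
[12] read 'a'  n3⇒n4  → match P0@[9:12]
[13] read 'b'  n4⇒n19 (via fail)
[14] read 'd'  n19⇒n20  → match P4@[12:14]
[15] read 'd'  n20⇒n10 (via fail)
[16] read 'b'  n10⇒n11
[17] read 'b'  n11⇒n12  → match P2@[14:17]
[18] read 'd'  n12⇒n5 (via fail)
[19] read 'c'  n5⇒n6
[20] read 'd'  n6⇒n7
[21] read 'c'  n7⇒n8
[22] read 'c'  n8⇒n9  → match P1@[18:22],P7@[19:22]
[23] read 'b'  n9⇒n3 (via fail)
[24] read 'c'  n3⇒n1 (via fail)
[25] read 'c'  n1⇒n2
[26] read 'b'  n2⇒n3
[27] read 'a'  n3⇒n4  → match P0@[24:27]
[28] read 'd'  n4⇒n5 (via fail)
[29] read 'd'  n5⇒n10
[30] read 'd'  n10⇒n26  → match P6@[28:30]
[31] read 'd'  n26⇒n26 (via fail)  → match P6@[29:31]
[32] read 'b'  n26⇒n11 (via fail)
[33] read 'a'  n11⇒n14 (via fail)
[34] read 'a'  n14⇒n15
[35] read 'b'  n15⇒n16
[36] read 'b'  n16⇒n17  → match P3@[31:36]
[37] read 'd'  n17⇒n5 (via fail)
[38] read 'b'  n5⇒n13
[39] read 'a'  n13⇒n14
[40] read 'd'  n14⇒n5 (via fail)
[41] read 'c'  n5⇒n6
[42] read 'd'  n6⇒n7
[43] read 'a'  n7⇒n21 (via fail)
[44] read 'd'  n21⇒n5 (via fail)
[45] read 'c'  n5⇒n6
[46] read 'b'  n6⇒n0 (via fail)
[47] read 'd'  n0⇒n5
[48] read 'b'  n5⇒n13
[49] read 'b'  n13⇒n0 (via fail)
[50] read 'd'  n0⇒n5
[51] read 'b'  n5⇒n13
[52] read 'b'  n13⇒n0 (via fail)
[53] read 'a'  n0⇒n18
[54] read 'd'  n18⇒n5 (via fail)
[55] read 'a'  n5⇒n21
[56] read 'b'  n21⇒n22
[57] read 'a'  n22⇒n23
[58] read 'b'  n23⇒n19 (via fail)
[59] read 'd'  n19⇒n20  → match P4@[57:59]
[60] read 'd'  n20⇒n10 (via fail)
[61] read 'd'  n10⇒n26  → match P6@[59:61]
[62] read 'b'  n26⇒n11 (via fail)
[63] read 'b'  n11⇒n12  → match P2@[60:63]
[64] read 'a'  n12⇒n18 (via fail)
[65] read 'b'  n18⇒n19

All matches (sorted): [[4,7],[8,2],[12,0],[14,4],[17,2],[22,1],[22,7],[27,0],[30,6],[31,6],[36,3],[59,4],[61,6],[63,2]]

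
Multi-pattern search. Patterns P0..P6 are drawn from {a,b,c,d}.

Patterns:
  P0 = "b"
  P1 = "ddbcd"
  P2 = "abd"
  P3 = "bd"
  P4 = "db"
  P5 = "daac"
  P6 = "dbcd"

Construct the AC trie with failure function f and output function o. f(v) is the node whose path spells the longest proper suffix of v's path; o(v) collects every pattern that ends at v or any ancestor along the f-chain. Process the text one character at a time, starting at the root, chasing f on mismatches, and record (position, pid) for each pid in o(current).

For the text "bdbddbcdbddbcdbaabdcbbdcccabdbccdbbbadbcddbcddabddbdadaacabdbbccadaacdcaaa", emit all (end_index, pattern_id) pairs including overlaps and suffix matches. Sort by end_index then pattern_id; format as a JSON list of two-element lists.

Build:
Trie nodes:
  n0 'ε': a→7 b→1 d→2
  n1 'b': d→10  [P0 ends]
  n2 'd': a→12 b→11 d→3
  n3 'dd': b→4
  n4 'ddb': c→5
  n5 'ddbc': d→6
  n6 'ddbcd': ·  [P1 ends]
  n7 'a': b→8
  n8 'ab': d→9
  n9 'abd': ·  [P2 ends]
  n10 'bd': ·  [P3 ends]
  n11 'db': c→15  [P4 ends]
  n12 'da': a→13
  n13 'daa': c→14
  n14 'daac': ·  [P5 ends]
  n15 'dbc': d→16
  n16 'dbcd': ·  [P6 ends]

BFS fail/out derivation:
  n1('b'): parent n0 fail=0; on 'b' 0 → fail=0;  out {0}∪∅={0}
  n2('d'): parent n0 fail=0; on 'd' 0 → fail=0;  out ∅∪∅=∅
  n7('a'): parent n0 fail=0; on 'a' 0 → fail=0;  out ∅∪∅=∅
  n3('dd'): parent n2 fail=0; on 'd' 0 → fail=2;  out ∅∪∅=∅
  n8('ab'): parent n7 fail=0; on 'b' 0 → fail=1;  out ∅∪{0}={0}
  n10('bd'): parent n1 fail=0; on 'd' 0 → fail=2;  out {3}∪∅={3}
  n11('db'): parent n2 fail=0; on 'b' 0 → fail=1;  out {4}∪{0}={0,4}
  n12('da'): parent n2 fail=0; on 'a' 0 → fail=7;  out ∅∪∅=∅
  n4('ddb'): parent n3 fail=2; on 'b' 2 → fail=11;  out ∅∪{0,4}={0,4}
  n9('abd'): parent n8 fail=1; on 'd' 1 → fail=10;  out {2}∪{3}={2,3}
  n13('daa'): parent n12 fail=7; on 'a' 7→0 → fail=7;  out ∅∪∅=∅
  n15('dbc'): parent n11 fail=1; on 'c' 1→0 → fail=0;  out ∅∪∅=∅
  n5('ddbc'): parent n4 fail=11; on 'c' 11 → fail=15;  out ∅∪∅=∅
  n14('daac'): parent n13 fail=7; on 'c' 7→0 → fail=0;  out {5}∪∅={5}
  n16('dbcd'): parent n15 fail=0; on 'd' 0 → fail=2;  out {6}∪∅={6}
  n6('ddbcd'): parent n5 fail=15; on 'd' 15 → fail=16;  out {1}∪{6}={1,6}

Scan:
[0] read 'b'  n0⇒n1  emit P0@[0:0]
[1] read 'd'  n1⇒n10  emit P3@[0:1]
[2] read 'b'  n10⇒n11 ·f  emit P0@[2:2],P4@[1:2]
[3] read 'd'  n11⇒n10 ·f  emit P3@[2:3]
[4] read 'd'  n10⇒n3 ·f
[5] read 'b'  n3⇒n4  emit P0@[5:5],P4@[4:5]
[6] read 'c'  n4⇒n5
[7] read 'd'  n5⇒n6  emit P1@[3:7],P6@[4:7]
[8] read 'b'  n6⇒n11 ·f  emit P0@[8:8],P4@[7:8]
[9] read 'd'  n11⇒n10 ·f  emit P3@[8:9]
[10] read 'd'  n10⇒n3 ·f
[11] read 'b'  n3⇒n4  emit P0@[11:11],P4@[10:11]
[12] read 'c'  n4⇒n5
[13] read 'd'  n5⇒n6  emit P1@[9:13],P6@[10:13]
[14] read 'b'  n6⇒n11 ·f  emit P0@[14:14],P4@[13:14]
[15] read 'a'  n11⇒n7 ·f
[16] read 'a'  n7⇒n7 ·f
[17] read 'b'  n7⇒n8  emit P0@[17:17]
[18] read 'd'  n8⇒n9  emit P2@[16:18],P3@[17:18]
[19] read 'c'  n9⇒n0 ·f
[20] read 'b'  n0⇒n1  emit P0@[20:20]
[21] read 'b'  n1⇒n1 ·f  emit P0@[21:21]
[22] read 'd'  n1⇒n10  emit P3@[21:22]
[23] read 'c'  n10⇒n0 ·f
[24] read 'c'  n0⇒n0
[25] read 'c'  n0⇒n0
[26] read 'a'  n0⇒n7
[27] read 'b'  n7⇒n8  emit P0@[27:27]
[28] read 'd'  n8⇒n9  emit P2@[26:28],P3@[27:28]
[29] read 'b'  n9⇒n11 ·f  emit P0@[29:29],P4@[28:29]
[30] read 'c'  n11⇒n15
[31] read 'c'  n15⇒n0 ·f
[32] read 'd'  n0⇒n2
[33] read 'b'  n2⇒n11  emit P0@[33:33],P4@[32:33]
[34] read 'b'  n11⇒n1 ·f  emit P0@[34:34]
[35] read 'b'  n1⇒n1 ·f  emit P0@[35:35]
[36] read 'a'  n1⇒n7 ·f
[37] read 'd'  n7⇒n2 ·f
[38] read 'b'  n2⇒n11  emit P0@[38:38],P4@[37:38]
[39] read 'c'  n11⇒n15
[40] read 'd'  n15⇒n16  emit P6@[37:40]
[41] read 'd'  n16⇒n3 ·f
[42] read 'b'  n3⇒n4  emit P0@[42:42],P4@[41:42]
[43] read 'c'  n4⇒n5
[44] read 'd'  n5⇒n6  emit P1@[40:44],P6@[41:44]
[45] read 'd'  n6⇒n3 ·f
[46] read 'a'  n3⇒n12 ·f
[47] read 'b'  n12⇒n8 ·f  emit P0@[47:47]
[48] read 'd'  n8⇒n9  emit P2@[46:48],P3@[47:48]
[49] read 'd'  n9⇒n3 ·f
[50] read 'b'  n3⇒n4  emit P0@[50:50],P4@[49:50]
[51] read 'd'  n4⇒n10 ·f  emit P3@[50:51]
[52] read 'a'  n10⇒n12 ·f
[53] read 'd'  n12⇒n2 ·f
[54] read 'a'  n2⇒n12
[55] read 'a'  n12⇒n13
[56] read 'c'  n13⇒n14  emit P5@[53:56]
[57] read 'a'  n14⇒n7 ·f
[58] read 'b'  n7⇒n8  emit P0@[58:58]
[59] read 'd'  n8⇒n9  emit P2@[57:59],P3@[58:59]
[60] read 'b'  n9⇒n11 ·f  emit P0@[60:60],P4@[59:60]
[61] read 'b'  n11⇒n1 ·f  emit P0@[61:61]
[62] read 'c'  n1⇒n0 ·f
[63] read 'c'  n0⇒n0
[64] read 'a'  n0⇒n7
[65] read 'd'  n7⇒n2 ·f
[66] read 'a'  n2⇒n12
[67] read 'a'  n12⇒n13
[68] read 'c'  n13⇒n14  emit P5@[65:68]
[69] read 'd'  n14⇒n2 ·f
[70] read 'c'  n2⇒n0 ·f
[71] read 'a'  n0⇒n7
[72] read 'a'  n7⇒n7 ·f
[73] read 'a'  n7⇒n7 ·f

All matches (sorted): [[0,0],[1,3],[2,0],[2,4],[3,3],[5,0],[5,4],[7,1],[7,6],[8,0],[8,4],[9,3],[11,0],[11,4],[13,1],[13,6],[14,0],[14,4],[17,0],[18,2],[18,3],[20,0],[21,0],[22,3],[27,0],[28,2],[28,3],[29,0],[29,4],[33,0],[33,4],[34,0],[35,0],[38,0],[38,4],[40,6],[42,0],[42,4],[44,1],[44,6],[47,0],[48,2],[48,3],[50,0],[50,4],[51,3],[56,5],[58,0],[59,2],[59,3],[60,0],[60,4],[61,0],[68,5]]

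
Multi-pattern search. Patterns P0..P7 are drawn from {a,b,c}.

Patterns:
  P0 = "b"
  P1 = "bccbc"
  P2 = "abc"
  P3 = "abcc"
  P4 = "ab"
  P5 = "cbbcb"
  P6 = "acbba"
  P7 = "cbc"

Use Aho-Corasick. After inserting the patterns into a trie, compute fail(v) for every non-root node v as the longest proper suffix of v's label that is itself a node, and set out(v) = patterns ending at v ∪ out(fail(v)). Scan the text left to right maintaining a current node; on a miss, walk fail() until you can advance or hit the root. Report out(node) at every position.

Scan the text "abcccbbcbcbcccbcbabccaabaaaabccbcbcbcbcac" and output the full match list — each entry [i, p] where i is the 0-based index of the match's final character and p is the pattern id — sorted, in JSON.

Build automaton:
Trie nodes:
  0='ε' goto a→6 b→1 c→10
  1='b' goto c→2  [P0 ends]
  2='bc' goto c→3
  3='bcc' goto b→4
  4='bccb' goto c→5
  5='bccbc' goto ·  [P1 ends]
  6='a' goto b→7 c→15
  7='ab' goto c→8  [P4 ends]
  8='abc' goto c→9  [P2 ends]
  9='abcc' goto ·  [P3 ends]
  10='c' goto b→11
  11='cb' goto b→12 c→19
  12='cbb' goto c→13
  13='cbbc' goto b→14
  14='cbbcb' goto ·  [P5 ends]
  15='ac' goto b→16
  16='acb' goto b→17
  17='acbb' goto a→18
  18='acbba' goto ·  [P6 ends]
  19='cbc' goto ·  [P7 ends]

Failure links (BFS by depth):
  n1('b'): parent n0 fail=0; on 'b' 0 → fail=0;  out {0}∪∅={0}
  n6('a'): parent n0 fail=0; on 'a' 0 → fail=0;  out ∅∪∅=∅
  n10('c'): parent n0 fail=0; on 'c' 0 → fail=0;  out ∅∪∅=∅
  n2('bc'): parent n1 fail=0; on 'c' 0 → fail=10;  out ∅∪∅=∅
  n7('ab'): parent n6 fail=0; on 'b' 0 → fail=1;  out {4}∪{0}={0,4}
  n11('cb'): parent n10 fail=0; on 'b' 0 → fail=1;  out ∅∪{0}={0}
  n15('ac'): parent n6 fail=0; on 'c' 0 → fail=10;  out ∅∪∅=∅
  n3('bcc'): parent n2 fail=10; on 'c' 10→0 → fail=10;  out ∅∪∅=∅
  n8('abc'): parent n7 fail=1; on 'c' 1 → fail=2;  out {2}∪∅={2}
  n12('cbb'): parent n11 fail=1; on 'b' 1→0 → fail=1;  out ∅∪{0}={0}
  n16('acb'): parent n15 fail=10; on 'b' 10 → fail=11;  out ∅∪{0}={0}
  n19('cbc'): parent n11 fail=1; on 'c' 1 → fail=2;  out {7}∪∅={7}
  n4('bccb'): parent n3 fail=10; on 'b' 10 → fail=11;  out ∅∪{0}={0}
  n9('abcc'): parent n8 fail=2; on 'c' 2 → fail=3;  out {3}∪∅={3}
  n13('cbbc'): parent n12 fail=1; on 'c' 1 → fail=2;  out ∅∪∅=∅
  n17('acbb'): parent n16 fail=11; on 'b' 11 → fail=12;  out ∅∪{0}={0}
  n5('bccbc'): parent n4 fail=11; on 'c' 11 → fail=19;  out {1}∪{7}={1,7}
  n14('cbbcb'): parent n13 fail=2; on 'b' 2→10 → fail=11;  out {5}∪{0}={0,5}
  n18('acbba'): parent n17 fail=12; on 'a' 12→1→0 → fail=6;  out {6}∪∅={6}

Run:
pos 0 'a': at 6
pos 1 'b': at 7  emit P0@[1:1],P4@[0:1]
pos 2 'c': at 8  emit P2@[0:2]
pos 3 'c': at 9  emit P3@[0:3]
pos 4 'c': at 10 ·f
pos 5 'b': at 11  emit P0@[5:5]
pos 6 'b': at 12  emit P0@[6:6]
pos 7 'c': at 13
pos 8 'b': at 14  emit P0@[8:8],P5@[4:8]
pos 9 'c': at 19 ·f  emit P7@[7:9]
pos 10 'b': at 11 ·f  emit P0@[10:10]
pos 11 'c': at 19  emit P7@[9:11]
pos 12 'c': at 3 ·f
pos 13 'c': at 10 ·f
pos 14 'b': at 11  emit P0@[14:14]
pos 15 'c': at 19  emit P7@[13:15]
pos 16 'b': at 11 ·f  emit P0@[16:16]
pos 17 'a': at 6 ·f
pos 18 'b': at 7  emit P0@[18:18],P4@[17:18]
pos 19 'c': at 8  emit P2@[17:19]
pos 20 'c': at 9  emit P3@[17:20]
pos 21 'a': at 6 ·f
pos 22 'a': at 6 ·f
pos 23 'b': at 7  emit P0@[23:23],P4@[22:23]
pos 24 'a': at 6 ·f
pos 25 'a': at 6 ·f
pos 26 'a': at 6 ·f
pos 27 'a': at 6 ·f
pos 28 'b': at 7  emit P0@[28:28],P4@[27:28]
pos 29 'c': at 8  emit P2@[27:29]
pos 30 'c': at 9  emit P3@[27:30]
pos 31 'b': at 4 ·f  emit P0@[31:31]
pos 32 'c': at 5  emit P1@[28:32],P7@[30:32]
pos 33 'b': at 11 ·f  emit P0@[33:33]
pos 34 'c': at 19  emit P7@[32:34]
pos 35 'b': at 11 ·f  emit P0@[35:35]
pos 36 'c': at 19  emit P7@[34:36]
pos 37 'b': at 11 ·f  emit P0@[37:37]
pos 38 'c': at 19  emit P7@[36:38]
pos 39 'a': at 6 ·f
pos 40 'c': at 15

Result: [[1,0],[1,4],[2,2],[3,3],[5,0],[6,0],[8,0],[8,5],[9,7],[10,0],[11,7],[14,0],[15,7],[16,0],[18,0],[18,4],[19,2],[20,3],[23,0],[23,4],[28,0],[28,4],[29,2],[30,3],[31,0],[32,1],[32,7],[33,0],[34,7],[35,0],[36,7],[37,0],[38,7]]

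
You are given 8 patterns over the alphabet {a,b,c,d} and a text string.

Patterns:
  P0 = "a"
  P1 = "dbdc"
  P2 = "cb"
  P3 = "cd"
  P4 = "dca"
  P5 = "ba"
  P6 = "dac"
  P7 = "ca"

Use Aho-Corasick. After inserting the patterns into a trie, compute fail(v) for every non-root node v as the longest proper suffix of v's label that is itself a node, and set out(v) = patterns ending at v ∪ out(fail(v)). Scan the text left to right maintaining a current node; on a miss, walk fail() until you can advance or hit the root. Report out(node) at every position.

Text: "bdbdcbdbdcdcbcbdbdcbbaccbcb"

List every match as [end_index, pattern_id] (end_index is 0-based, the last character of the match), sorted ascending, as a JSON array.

Build automaton:
Trie (insert patterns):
  0='ε' goto a→1 b→11 c→6 d→2
  1='a' goto ·  [P0 ends]
  2='d' goto a→13 b→3 c→9
  3='db' goto d→4
  4='dbd' goto c→5
  5='dbdc' goto ·  [P1 ends]
  6='c' goto a→15 b→7 d→8
  7='cb' goto ·  [P2 ends]
  8='cd' goto ·  [P3 ends]
  9='dc' goto a→10
  10='dca' goto ·  [P4 ends]
  11='b' goto a→12
  12='ba' goto ·  [P5 ends]
  13='da' goto c→14
  14='dac' goto ·  [P6 ends]
  15='ca' goto ·  [P7 ends]

BFS fail/out derivation:
  fail(1) 'a': from fail(0)=0 chase 'a': 0 ⇒ 0;  out={0}∪out(0)={0}
  fail(2) 'd': from fail(0)=0 chase 'd': 0 ⇒ 0;  out=∅∪out(0)=∅
  fail(6) 'c': from fail(0)=0 chase 'c': 0 ⇒ 0;  out=∅∪out(0)=∅
  fail(11) 'b': from fail(0)=0 chase 'b': 0 ⇒ 0;  out=∅∪out(0)=∅
  fail(3) 'db': from fail(2)=0 chase 'b': 0 ⇒ 11;  out=∅∪out(11)=∅
  fail(7) 'cb': from fail(6)=0 chase 'b': 0 ⇒ 11;  out={2}∪out(11)={2}
  fail(8) 'cd': from fail(6)=0 chase 'd': 0 ⇒ 2;  out={3}∪out(2)={3}
  fail(9) 'dc': from fail(2)=0 chase 'c': 0 ⇒ 6;  out=∅∪out(6)=∅
  fail(12) 'ba': from fail(11)=0 chase 'a': 0 ⇒ 1;  out={5}∪out(1)={0,5}
  fail(13) 'da': from fail(2)=0 chase 'a': 0 ⇒ 1;  out=∅∪out(1)={0}
  fail(15) 'ca': from fail(6)=0 chase 'a': 0 ⇒ 1;  out={7}∪out(1)={0,7}
  fail(4) 'dbd': from fail(3)=11 chase 'd': 11→0 ⇒ 2;  out=∅∪out(2)=∅
  fail(10) 'dca': from fail(9)=6 chase 'a': 6 ⇒ 15;  out={4}∪out(15)={0,4,7}
  fail(14) 'dac': from fail(13)=1 chase 'c': 1→0 ⇒ 6;  out={6}∪out(6)={6}
  fail(5) 'dbdc': from fail(4)=2 chase 'c': 2 ⇒ 9;  out={1}∪out(9)={1}

Scan:
[0] read 'b'  n0⇒n11
[1] read 'd'  n11⇒n2 (fail-walked)
[2] read 'b'  n2⇒n3
[3] read 'd'  n3⇒n4
[4] read 'c'  n4⇒n5  emit P1@[1:4]
[5] read 'b'  n5⇒n7 (fail-walked)  emit P2@[4:5]
[6] read 'd'  n7⇒n2 (fail-walked)
[7] read 'b'  n2⇒n3
[8] read 'd'  n3⇒n4
[9] read 'c'  n4⇒n5  emit P1@[6:9]
[10] read 'd'  n5⇒n8 (fail-walked)  emit P3@[9:10]
[11] read 'c'  n8⇒n9 (fail-walked)
[12] read 'b'  n9⇒n7 (fail-walked)  emit P2@[11:12]
[13] read 'c'  n7⇒n6 (fail-walked)
[14] read 'b'  n6⇒n7  emit P2@[13:14]
[15] read 'd'  n7⇒n2 (fail-walked)
[16] read 'b'  n2⇒n3
[17] read 'd'  n3⇒n4
[18] read 'c'  n4⇒n5  emit P1@[15:18]
[19] read 'b'  n5⇒n7 (fail-walked)  emit P2@[18:19]
[20] read 'b'  n7⇒n11 (fail-walked)
[21] read 'a'  n11⇒n12  emit P0@[21:21],P5@[20:21]
[22] read 'c'  n12⇒n6 (fail-walked)
[23] read 'c'  n6⇒n6 (fail-walked)
[24] read 'b'  n6⇒n7  emit P2@[23:24]
[25] read 'c'  n7⇒n6 (fail-walked)
[26] read 'b'  n6⇒n7  emit P2@[25:26]

Result: [[4,1],[5,2],[9,1],[10,3],[12,2],[14,2],[18,1],[19,2],[21,0],[21,5],[24,2],[26,2]]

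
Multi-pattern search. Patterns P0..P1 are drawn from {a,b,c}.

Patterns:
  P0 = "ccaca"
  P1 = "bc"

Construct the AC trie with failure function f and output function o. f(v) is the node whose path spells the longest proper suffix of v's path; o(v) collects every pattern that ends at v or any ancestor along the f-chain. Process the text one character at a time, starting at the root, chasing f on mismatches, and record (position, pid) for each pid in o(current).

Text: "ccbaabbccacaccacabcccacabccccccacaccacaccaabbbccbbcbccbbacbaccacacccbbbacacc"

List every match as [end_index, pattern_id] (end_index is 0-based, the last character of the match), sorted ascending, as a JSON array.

Build automaton:
Trie (insert patterns):
  0='ε' goto b→6 c→1
  1='c' goto c→2
  2='cc' goto a→3
  3='cca' goto c→4
  4='ccac' goto a→5
  5='ccaca' goto ·  ←P0
  6='b' goto c→7
  7='bc' goto ·  ←P1

Failure links (BFS by depth):
  n1('c'): parent n0 fail=0; on 'c' 0 → fail=0;  out ∅∪∅=∅
  n6('b'): parent n0 fail=0; on 'b' 0 → fail=0;  out ∅∪∅=∅
  n2('cc'): parent n1 fail=0; on 'c' 0 → fail=1;  out ∅∪∅=∅
  n7('bc'): parent n6 fail=0; on 'c' 0 → fail=1;  out {1}∪∅={1}
  n3('cca'): parent n2 fail=1; on 'a' 1→0 → fail=0;  out ∅∪∅=∅
  n4('ccac'): parent n3 fail=0; on 'c' 0 → fail=1;  out ∅∪∅=∅
  n5('ccaca'): parent n4 fail=1; on 'a' 1→0 → fail=0;  out {0}∪∅={0}

Scan:
pos 0 'c': at 1
pos 1 'c': at 2
pos 2 'b': at 6 (via fail)
pos 3 'a': at 0 (via fail)
pos 4 'a': at 0
pos 5 'b': at 6
pos 6 'b': at 6 (via fail)
pos 7 'c': at 7  emit P1@[6:7]
pos 8 'c': at 2 (via fail)
pos 9 'a': at 3
pos 10 'c': at 4
pos 11 'a': at 5  emit P0@[7:11]
pos 12 'c': at 1 (via fail)
pos 13 'c': at 2
pos 14 'a': at 3
pos 15 'c': at 4
pos 16 'a': at 5  emit P0@[12:16]
pos 17 'b': at 6 (via fail)
pos 18 'c': at 7  emit P1@[17:18]
pos 19 'c': at 2 (via fail)
pos 20 'c': at 2 (via fail)
pos 21 'a': at 3
pos 22 'c': at 4
pos 23 'a': at 5  emit P0@[19:23]
pos 24 'b': at 6 (via fail)
pos 25 'c': at 7  emit P1@[24:25]
pos 26 'c': at 2 (via fail)
pos 27 'c': at 2 (via fail)
pos 28 'c': at 2 (via fail)
pos 29 'c': at 2 (via fail)
pos 30 'c': at 2 (via fail)
pos 31 'a': at 3
pos 32 'c': at 4
pos 33 'a': at 5  emit P0@[29:33]
pos 34 'c': at 1 (via fail)
pos 35 'c': at 2
pos 36 'a': at 3
pos 37 'c': at 4
pos 38 'a': at 5  emit P0@[34:38]
pos 39 'c': at 1 (via fail)
pos 40 'c': at 2
pos 41 'a': at 3
pos 42 'a': at 0 (via fail)
pos 43 'b': at 6
pos 44 'b': at 6 (via fail)
pos 45 'b': at 6 (via fail)
pos 46 'c': at 7  emit P1@[45:46]
pos 47 'c': at 2 (via fail)
pos 48 'b': at 6 (via fail)
pos 49 'b': at 6 (via fail)
pos 50 'c': at 7  emit P1@[49:50]
pos 51 'b': at 6 (via fail)
pos 52 'c': at 7  emit P1@[51:52]
pos 53 'c': at 2 (via fail)
pos 54 'b': at 6 (via fail)
pos 55 'b': at 6 (via fail)
pos 56 'a': at 0 (via fail)
pos 57 'c': at 1
pos 58 'b': at 6 (via fail)
pos 59 'a': at 0 (via fail)
pos 60 'c': at 1
pos 61 'c': at 2
pos 62 'a': at 3
pos 63 'c': at 4
pos 64 'a': at 5  emit P0@[60:64]
pos 65 'c': at 1 (via fail)
pos 66 'c': at 2
pos 67 'c': at 2 (via fail)
pos 68 'b': at 6 (via fail)
pos 69 'b': at 6 (via fail)
pos 70 'b': at 6 (via fail)
pos 71 'a': at 0 (via fail)
pos 72 'c': at 1
pos 73 'a': at 0 (via fail)
pos 74 'c': at 1
pos 75 'c': at 2

Result: [[7,1],[11,0],[16,0],[18,1],[23,0],[25,1],[33,0],[38,0],[46,1],[50,1],[52,1],[64,0]]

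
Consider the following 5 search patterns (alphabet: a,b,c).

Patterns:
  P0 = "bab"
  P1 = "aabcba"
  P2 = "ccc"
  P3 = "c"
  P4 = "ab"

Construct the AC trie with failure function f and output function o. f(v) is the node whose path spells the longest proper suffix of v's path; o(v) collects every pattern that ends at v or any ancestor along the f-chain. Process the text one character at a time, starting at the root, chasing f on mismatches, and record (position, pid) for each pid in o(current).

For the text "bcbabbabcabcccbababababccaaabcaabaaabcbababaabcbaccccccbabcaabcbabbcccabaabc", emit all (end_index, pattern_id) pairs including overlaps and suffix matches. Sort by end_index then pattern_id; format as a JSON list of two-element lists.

Build automaton:
Trie (insert patterns):
  n0 'ε': a→4 b→1 c→10
  n1 'b': a→2
  n2 'ba': b→3
  n3 'bab': ·  [P0 ends]
  n4 'a': a→5 b→13
  n5 'aa': b→6
  n6 'aab': c→7
  n7 'aabc': b→8
  n8 'aabcb': a→9
  n9 'aabcba': ·  [P1 ends]
  n10 'c': c→11  [P3 ends]
  n11 'cc': c→12
  n12 'ccc': ·  [P2 ends]
  n13 'ab': ·  [P4 ends]

BFS fail/out derivation:
  fail(1) 'b': from fail(0)=0 chase 'b': 0 ⇒ 0;  out=∅∪out(0)=∅
  fail(4) 'a': from fail(0)=0 chase 'a': 0 ⇒ 0;  out=∅∪out(0)=∅
  fail(10) 'c': from fail(0)=0 chase 'c': 0 ⇒ 0;  out={3}∪out(0)={3}
  fail(2) 'ba': from fail(1)=0 chase 'a': 0 ⇒ 4;  out=∅∪out(4)=∅
  fail(5) 'aa': from fail(4)=0 chase 'a': 0 ⇒ 4;  out=∅∪out(4)=∅
  fail(11) 'cc': from fail(10)=0 chase 'c': 0 ⇒ 10;  out=∅∪out(10)={3}
  fail(13) 'ab': from fail(4)=0 chase 'b': 0 ⇒ 1;  out={4}∪out(1)={4}
  fail(3) 'bab': from fail(2)=4 chase 'b': 4 ⇒ 13;  out={0}∪out(13)={0,4}
  fail(6) 'aab': from fail(5)=4 chase 'b': 4 ⇒ 13;  out=∅∪out(13)={4}
  fail(12) 'ccc': from fail(11)=10 chase 'c': 10 ⇒ 11;  out={2}∪out(11)={2,3}
  fail(7) 'aabc': from fail(6)=13 chase 'c': 13→1→0 ⇒ 10;  out=∅∪out(10)={3}
  fail(8) 'aabcb': from fail(7)=10 chase 'b': 10→0 ⇒ 1;  out=∅∪out(1)=∅
  fail(9) 'aabcba': from fail(8)=1 chase 'a': 1 ⇒ 2;  out={1}∪out(2)={1}

Scan:
pos 0 'b': at 1
pos 1 'c': at 10 (via fail)  emit P3@[1:1]
pos 2 'b': at 1 (via fail)
pos 3 'a': at 2
pos 4 'b': at 3  emit P0@[2:4],P4@[3:4]
pos 5 'b': at 1 (via fail)
pos 6 'a': at 2
pos 7 'b': at 3  emit P0@[5:7],P4@[6:7]
pos 8 'c': at 10 (via fail)  emit P3@[8:8]
pos 9 'a': at 4 (via fail)
pos 10 'b': at 13  emit P4@[9:10]
pos 11 'c': at 10 (via fail)  emit P3@[11:11]
pos 12 'c': at 11  emit P3@[12:12]
pos 13 'c': at 12  emit P2@[11:13],P3@[13:13]
pos 14 'b': at 1 (via fail)
pos 15 'a': at 2
pos 16 'b': at 3  emit P0@[14:16],P4@[15:16]
pos 17 'a': at 2 (via fail)
pos 18 'b': at 3  emit P0@[16:18],P4@[17:18]
pos 19 'a': at 2 (via fail)
pos 20 'b': at 3  emit P0@[18:20],P4@[19:20]
pos 21 'a': at 2 (via fail)
pos 22 'b': at 3  emit P0@[20:22],P4@[21:22]
pos 23 'c': at 10 (via fail)  emit P3@[23:23]
pos 24 'c': at 11  emit P3@[24:24]
pos 25 'a': at 4 (via fail)
pos 26 'a': at 5
pos 27 'a': at 5 (via fail)
pos 28 'b': at 6  emit P4@[27:28]
pos 29 'c': at 7  emit P3@[29:29]
pos 30 'a': at 4 (via fail)
pos 31 'a': at 5
pos 32 'b': at 6  emit P4@[31:32]
pos 33 'a': at 2 (via fail)
pos 34 'a': at 5 (via fail)
pos 35 'a': at 5 (via fail)
pos 36 'b': at 6  emit P4@[35:36]
pos 37 'c': at 7  emit P3@[37:37]
pos 38 'b': at 8
pos 39 'a': at 9  emit P1@[34:39]
pos 40 'b': at 3 (via fail)  emit P0@[38:40],P4@[39:40]
pos 41 'a': at 2 (via fail)
pos 42 'b': at 3  emit P0@[40:42],P4@[41:42]
pos 43 'a': at 2 (via fail)
pos 44 'a': at 5 (via fail)
pos 45 'b': at 6  emit P4@[44:45]
pos 46 'c': at 7  emit P3@[46:46]
pos 47 'b': at 8
pos 48 'a': at 9  emit P1@[43:48]
pos 49 'c': at 10 (via fail)  emit P3@[49:49]
pos 50 'c': at 11  emit P3@[50:50]
pos 51 'c': at 12  emit P2@[49:51],P3@[51:51]
pos 52 'c': at 12 (via fail)  emit P2@[50:52],P3@[52:52]
pos 53 'c': at 12 (via fail)  emit P2@[51:53],P3@[53:53]
pos 54 'c': at 12 (via fail)  emit P2@[52:54],P3@[54:54]
pos 55 'b': at 1 (via fail)
pos 56 'a': at 2
pos 57 'b': at 3  emit P0@[55:57],P4@[56:57]
pos 58 'c': at 10 (via fail)  emit P3@[58:58]
pos 59 'a': at 4 (via fail)
pos 60 'a': at 5
pos 61 'b': at 6  emit P4@[60:61]
pos 62 'c': at 7  emit P3@[62:62]
pos 63 'b': at 8
pos 64 'a': at 9  emit P1@[59:64]
pos 65 'b': at 3 (via fail)  emit P0@[63:65],P4@[64:65]
pos 66 'b': at 1 (via fail)
pos 67 'c': at 10 (via fail)  emit P3@[67:67]
pos 68 'c': at 11  emit P3@[68:68]
pos 69 'c': at 12  emit P2@[67:69],P3@[69:69]
pos 70 'a': at 4 (via fail)
pos 71 'b': at 13  emit P4@[70:71]
pos 72 'a': at 2 (via fail)
pos 73 'a': at 5 (via fail)
pos 74 'b': at 6  emit P4@[73:74]
pos 75 'c': at 7  emit P3@[75:75]

Matches: [[1,3],[4,0],[4,4],[7,0],[7,4],[8,3],[10,4],[11,3],[12,3],[13,2],[13,3],[16,0],[16,4],[18,0],[18,4],[20,0],[20,4],[22,0],[22,4],[23,3],[24,3],[28,4],[29,3],[32,4],[36,4],[37,3],[39,1],[40,0],[40,4],[42,0],[42,4],[45,4],[46,3],[48,1],[49,3],[50,3],[51,2],[51,3],[52,2],[52,3],[53,2],[53,3],[54,2],[54,3],[57,0],[57,4],[58,3],[61,4],[62,3],[64,1],[65,0],[65,4],[67,3],[68,3],[69,2],[69,3],[71,4],[74,4],[75,3]]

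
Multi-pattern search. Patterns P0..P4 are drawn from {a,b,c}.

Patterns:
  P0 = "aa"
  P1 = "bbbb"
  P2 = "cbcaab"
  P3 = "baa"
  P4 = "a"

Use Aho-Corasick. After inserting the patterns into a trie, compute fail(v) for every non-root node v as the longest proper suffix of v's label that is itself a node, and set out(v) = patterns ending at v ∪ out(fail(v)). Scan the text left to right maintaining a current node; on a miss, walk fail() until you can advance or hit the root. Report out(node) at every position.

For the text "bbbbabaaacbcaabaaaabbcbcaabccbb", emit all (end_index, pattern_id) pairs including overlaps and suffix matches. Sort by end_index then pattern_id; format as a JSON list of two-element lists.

Construct AC machine:
Trie (insert patterns):
  0='ε' goto a→1 b→3 c→7
  1='a' goto a→2  ←P4
  2='aa' goto ·  ←P0
  3='b' goto a→13 b→4
  4='bb' goto b→5
  5='bbb' goto b→6
  6='bbbb' goto ·  ←P1
  7='c' goto b→8
  8='cb' goto c→9
  9='cbc' goto a→10
  10='cbca' goto a→11
  11='cbcaa' goto b→12
  12='cbcaab' goto ·  ←P2
  13='ba' goto a→14
  14='baa' goto ·  ←P3

Failure links (BFS by depth):
  fail(1) 'a': from fail(0)=0 chase 'a': 0 ⇒ 0;  out={4}∪out(0)={4}
  fail(3) 'b': from fail(0)=0 chase 'b': 0 ⇒ 0;  out=∅∪out(0)=∅
  fail(7) 'c': from fail(0)=0 chase 'c': 0 ⇒ 0;  out=∅∪out(0)=∅
  fail(2) 'aa': from fail(1)=0 chase 'a': 0 ⇒ 1;  out={0}∪out(1)={0,4}
  fail(4) 'bb': from fail(3)=0 chase 'b': 0 ⇒ 3;  out=∅∪out(3)=∅
  fail(8) 'cb': from fail(7)=0 chase 'b': 0 ⇒ 3;  out=∅∪out(3)=∅
  fail(13) 'ba': from fail(3)=0 chase 'a': 0 ⇒ 1;  out=∅∪out(1)={4}
  fail(5) 'bbb': from fail(4)=3 chase 'b': 3 ⇒ 4;  out=∅∪out(4)=∅
  fail(9) 'cbc': from fail(8)=3 chase 'c': 3→0 ⇒ 7;  out=∅∪out(7)=∅
  fail(14) 'baa': from fail(13)=1 chase 'a': 1 ⇒ 2;  out={3}∪out(2)={0,3,4}
  fail(6) 'bbbb': from fail(5)=4 chase 'b': 4 ⇒ 5;  out={1}∪out(5)={1}
  fail(10) 'cbca': from fail(9)=7 chase 'a': 7→0 ⇒ 1;  out=∅∪out(1)={4}
  fail(11) 'cbcaa': from fail(10)=1 chase 'a': 1 ⇒ 2;  out=∅∪out(2)={0,4}
  fail(12) 'cbcaab': from fail(11)=2 chase 'b': 2→1→0 ⇒ 3;  out={2}∪out(3)={2}

Text stream:
[0] read 'b'  n0⇒n3
[1] read 'b'  n3⇒n4
[2] read 'b'  n4⇒n5
[3] read 'b'  n5⇒n6  → match P1@[0:3]
[4] read 'a'  n6⇒n13 (via fail)  → match P4@[4:4]
[5] read 'b'  n13⇒n3 (via fail)
[6] read 'a'  n3⇒n13  → match P4@[6:6]
[7] read 'a'  n13⇒n14  → match P0@[6:7],P3@[5:7],P4@[7:7]
[8] read 'a'  n14⇒n2 (via fail)  → match P0@[7:8],P4@[8:8]
[9] read 'c'  n2⇒n7 (via fail)
[10] read 'b'  n7⇒n8
[11] read 'c'  n8⇒n9
[12] read 'a'  n9⇒n10  → match P4@[12:12]
[13] read 'a'  n10⇒n11  → match P0@[12:13],P4@[13:13]
[14] read 'b'  n11⇒n12  → match P2@[9:14]
[15] read 'a'  n12⇒n13 (via fail)  → match P4@[15:15]
[16] read 'a'  n13⇒n14  → match P0@[15:16],P3@[14:16],P4@[16:16]
[17] read 'a'  n14⇒n2 (via fail)  → match P0@[16:17],P4@[17:17]
[18] read 'a'  n2⇒n2 (via fail)  → match P0@[17:18],P4@[18:18]
[19] read 'b'  n2⇒n3 (via fail)
[20] read 'b'  n3⇒n4
[21] read 'c'  n4⇒n7 (via fail)
[22] read 'b'  n7⇒n8
[23] read 'c'  n8⇒n9
[24] read 'a'  n9⇒n10  → match P4@[24:24]
[25] read 'a'  n10⇒n11  → match P0@[24:25],P4@[25:25]
[26] read 'b'  n11⇒n12  → match P2@[21:26]
[27] read 'c'  n12⇒n7 (via fail)
[28] read 'c'  n7⇒n7 (via fail)
[29] read 'b'  n7⇒n8
[30] read 'b'  n8⇒n4 (via fail)

Matches: [[3,1],[4,4],[6,4],[7,0],[7,3],[7,4],[8,0],[8,4],[12,4],[13,0],[13,4],[14,2],[15,4],[16,0],[16,3],[16,4],[17,0],[17,4],[18,0],[18,4],[24,4],[25,0],[25,4],[26,2]]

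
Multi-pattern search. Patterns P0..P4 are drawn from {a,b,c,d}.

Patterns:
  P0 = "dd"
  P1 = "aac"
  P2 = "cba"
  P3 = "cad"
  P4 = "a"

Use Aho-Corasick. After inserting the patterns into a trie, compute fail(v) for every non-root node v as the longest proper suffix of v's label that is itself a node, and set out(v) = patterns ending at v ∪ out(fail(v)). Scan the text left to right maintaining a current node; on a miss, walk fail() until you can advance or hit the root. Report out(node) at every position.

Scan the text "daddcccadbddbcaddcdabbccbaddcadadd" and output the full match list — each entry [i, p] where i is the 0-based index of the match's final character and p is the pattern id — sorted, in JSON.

Build automaton:
Trie (insert patterns):
  n0 'ε': a→3 c→6 d→1
  n1 'd': d→2
  n2 'dd': ·  [P0 ends]
  n3 'a': a→4  [P4 ends]
  n4 'aa': c→5
  n5 'aac': ·  [P1 ends]
  n6 'c': a→9 b→7
  n7 'cb': a→8
  n8 'cba': ·  [P2 ends]
  n9 'ca': d→10
  n10 'cad': ·  [P3 ends]

BFS fail/out derivation:
  fail(1) 'd': from fail(0)=0 chase 'd': 0 ⇒ 0;  out=∅∪out(0)=∅
  fail(3) 'a': from fail(0)=0 chase 'a': 0 ⇒ 0;  out={4}∪out(0)={4}
  fail(6) 'c': from fail(0)=0 chase 'c': 0 ⇒ 0;  out=∅∪out(0)=∅
  fail(2) 'dd': from fail(1)=0 chase 'd': 0 ⇒ 1;  out={0}∪out(1)={0}
  fail(4) 'aa': from fail(3)=0 chase 'a': 0 ⇒ 3;  out=∅∪out(3)={4}
  fail(7) 'cb': from fail(6)=0 chase 'b': 0 ⇒ 0;  out=∅∪out(0)=∅
  fail(9) 'ca': from fail(6)=0 chase 'a': 0 ⇒ 3;  out=∅∪out(3)={4}
  fail(5) 'aac': from fail(4)=3 chase 'c': 3→0 ⇒ 6;  out={1}∪out(6)={1}
  fail(8) 'cba': from fail(7)=0 chase 'a': 0 ⇒ 3;  out={2}∪out(3)={2,4}
  fail(10) 'cad': from fail(9)=3 chase 'd': 3→0 ⇒ 1;  out={3}∪out(1)={3}

Run:
[0] read 'd'  n0⇒n1
[1] read 'a'  n1⇒n3 ·f  emit P4@[1:1]
[2] read 'd'  n3⇒n1 ·f
[3] read 'd'  n1⇒n2  emit P0@[2:3]
[4] read 'c'  n2⇒n6 ·f
[5] read 'c'  n6⇒n6 ·f
[6] read 'c'  n6⇒n6 ·f
[7] read 'a'  n6⇒n9  emit P4@[7:7]
[8] read 'd'  n9⇒n10  emit P3@[6:8]
[9] read 'b'  n10⇒n0 ·f
[10] read 'd'  n0⇒n1
[11] read 'd'  n1⇒n2  emit P0@[10:11]
[12] read 'b'  n2⇒n0 ·f
[13] read 'c'  n0⇒n6
[14] read 'a'  n6⇒n9  emit P4@[14:14]
[15] read 'd'  n9⇒n10  emit P3@[13:15]
[16] read 'd'  n10⇒n2 ·f  emit P0@[15:16]
[17] read 'c'  n2⇒n6 ·f
[18] read 'd'  n6⇒n1 ·f
[19] read 'a'  n1⇒n3 ·f  emit P4@[19:19]
[20] read 'b'  n3⇒n0 ·f
[21] read 'b'  n0⇒n0
[22] read 'c'  n0⇒n6
[23] read 'c'  n6⇒n6 ·f
[24] read 'b'  n6⇒n7
[25] read 'a'  n7⇒n8  emit P2@[23:25],P4@[25:25]
[26] read 'd'  n8⇒n1 ·f
[27] read 'd'  n1⇒n2  emit P0@[26:27]
[28] read 'c'  n2⇒n6 ·f
[29] read 'a'  n6⇒n9  emit P4@[29:29]
[30] read 'd'  n9⇒n10  emit P3@[28:30]
[31] read 'a'  n10⇒n3 ·f  emit P4@[31:31]
[32] read 'd'  n3⇒n1 ·f
[33] read 'd'  n1⇒n2  emit P0@[32:33]

Matches: [[1,4],[3,0],[7,4],[8,3],[11,0],[14,4],[15,3],[16,0],[19,4],[25,2],[25,4],[27,0],[29,4],[30,3],[31,4],[33,0]]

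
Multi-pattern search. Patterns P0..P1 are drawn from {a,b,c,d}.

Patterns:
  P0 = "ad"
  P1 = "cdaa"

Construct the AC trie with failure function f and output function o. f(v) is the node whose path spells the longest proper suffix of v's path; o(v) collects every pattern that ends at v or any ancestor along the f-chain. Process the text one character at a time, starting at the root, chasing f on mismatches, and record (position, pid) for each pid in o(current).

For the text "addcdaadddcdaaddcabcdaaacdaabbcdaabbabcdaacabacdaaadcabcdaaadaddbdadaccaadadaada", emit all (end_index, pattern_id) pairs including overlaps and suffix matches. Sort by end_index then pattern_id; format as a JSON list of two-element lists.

Build:
Trie (insert patterns):
  0='ε' goto a→1 c→3
  1='a' goto d→2
  2='ad' goto ·  ←P0
  3='c' goto d→4
  4='cd' goto a→5
  5='cda' goto a→6
  6='cdaa' goto ·  ←P1

Failure links (BFS by depth):
  fail(1) 'a': from fail(0)=0 chase 'a': 0 ⇒ 0;  out=∅∪out(0)=∅
  fail(3) 'c': from fail(0)=0 chase 'c': 0 ⇒ 0;  out=∅∪out(0)=∅
  fail(2) 'ad': from fail(1)=0 chase 'd': 0 ⇒ 0;  out={0}∪out(0)={0}
  fail(4) 'cd': from fail(3)=0 chase 'd': 0 ⇒ 0;  out=∅∪out(0)=∅
  fail(5) 'cda': from fail(4)=0 chase 'a': 0 ⇒ 1;  out=∅∪out(1)=∅
  fail(6) 'cdaa': from fail(5)=1 chase 'a': 1→0 ⇒ 1;  out={1}∪out(1)={1}

Scan:
i=0 'a': node 0→1
i=1 'd': node 1→2  ** P0@[0:1]
i=2 'd': node 2→0 (via fail)
i=3 'c': node 0→3
i=4 'd': node 3→4
i=5 'a': node 4→5
i=6 'a': node 5→6  ** P1@[3:6]
i=7 'd': node 6→2 (via fail)  ** P0@[6:7]
i=8 'd': node 2→0 (via fail)
i=9 'd': node 0→0
i=10 'c': node 0→3
i=11 'd': node 3→4
i=12 'a': node 4→5
i=13 'a': node 5→6  ** P1@[10:13]
i=14 'd': node 6→2 (via fail)  ** P0@[13:14]
i=15 'd': node 2→0 (via fail)
i=16 'c': node 0→3
i=17 'a': node 3→1 (via fail)
i=18 'b': node 1→0 (via fail)
i=19 'c': node 0→3
i=20 'd': node 3→4
i=21 'a': node 4→5
i=22 'a': node 5→6  ** P1@[19:22]
i=23 'a': node 6→1 (via fail)
i=24 'c': node 1→3 (via fail)
i=25 'd': node 3→4
i=26 'a': node 4→5
i=27 'a': node 5→6  ** P1@[24:27]
i=28 'b': node 6→0 (via fail)
i=29 'b': node 0→0
i=30 'c': node 0→3
i=31 'd': node 3→4
i=32 'a': node 4→5
i=33 'a': node 5→6  ** P1@[30:33]
i=34 'b': node 6→0 (via fail)
i=35 'b': node 0→0
i=36 'a': node 0→1
i=37 'b': node 1→0 (via fail)
i=38 'c': node 0→3
i=39 'd': node 3→4
i=40 'a': node 4→5
i=41 'a': node 5→6  ** P1@[38:41]
i=42 'c': node 6→3 (via fail)
i=43 'a': node 3→1 (via fail)
i=44 'b': node 1→0 (via fail)
i=45 'a': node 0→1
i=46 'c': node 1→3 (via fail)
i=47 'd': node 3→4
i=48 'a': node 4→5
i=49 'a': node 5→6  ** P1@[46:49]
i=50 'a': node 6→1 (via fail)
i=51 'd': node 1→2  ** P0@[50:51]
i=52 'c': node 2→3 (via fail)
i=53 'a': node 3→1 (via fail)
i=54 'b': node 1→0 (via fail)
i=55 'c': node 0→3
i=56 'd': node 3→4
i=57 'a': node 4→5
i=58 'a': node 5→6  ** P1@[55:58]
i=59 'a': node 6→1 (via fail)
i=60 'd': node 1→2  ** P0@[59:60]
i=61 'a': node 2→1 (via fail)
i=62 'd': node 1→2  ** P0@[61:62]
i=63 'd': node 2→0 (via fail)
i=64 'b': node 0→0
i=65 'd': node 0→0
i=66 'a': node 0→1
i=67 'd': node 1→2  ** P0@[66:67]
i=68 'a': node 2→1 (via fail)
i=69 'c': node 1→3 (via fail)
i=70 'c': node 3→3 (via fail)
i=71 'a': node 3→1 (via fail)
i=72 'a': node 1→1 (via fail)
i=73 'd': node 1→2  ** P0@[72:73]
i=74 'a': node 2→1 (via fail)
i=75 'd': node 1→2  ** P0@[74:75]
i=76 'a': node 2→1 (via fail)
i=77 'a': node 1→1 (via fail)
i=78 'd': node 1→2  ** P0@[77:78]
i=79 'a': node 2→1 (via fail)

Result: [[1,0],[6,1],[7,0],[13,1],[14,0],[22,1],[27,1],[33,1],[41,1],[49,1],[51,0],[58,1],[60,0],[62,0],[67,0],[73,0],[75,0],[78,0]]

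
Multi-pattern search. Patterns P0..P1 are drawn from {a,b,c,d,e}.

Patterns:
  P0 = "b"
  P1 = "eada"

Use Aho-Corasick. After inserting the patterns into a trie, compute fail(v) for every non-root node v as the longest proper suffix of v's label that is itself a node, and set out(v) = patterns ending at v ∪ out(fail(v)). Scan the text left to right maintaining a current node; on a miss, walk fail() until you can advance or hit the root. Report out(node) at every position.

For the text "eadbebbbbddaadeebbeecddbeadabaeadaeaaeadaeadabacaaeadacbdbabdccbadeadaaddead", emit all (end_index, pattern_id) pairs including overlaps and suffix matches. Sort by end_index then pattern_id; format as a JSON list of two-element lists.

Build automaton:
Trie (insert patterns):
  n0 'ε': b→1 e→2
  n1 'b': ·  [P0 ends]
  n2 'e': a→3
  n3 'ea': d→4
  n4 'ead': a→5
  n5 'eada': ·  [P1 ends]

Failure links (BFS by depth):
  fail(1) 'b': from fail(0)=0 chase 'b': 0 ⇒ 0;  out={0}∪out(0)={0}
  fail(2) 'e': from fail(0)=0 chase 'e': 0 ⇒ 0;  out=∅∪out(0)=∅
  fail(3) 'ea': from fail(2)=0 chase 'a': 0 ⇒ 0;  out=∅∪out(0)=∅
  fail(4) 'ead': from fail(3)=0 chase 'd': 0 ⇒ 0;  out=∅∪out(0)=∅
  fail(5) 'eada': from fail(4)=0 chase 'a': 0 ⇒ 0;  out={1}∪out(0)={1}

Run:
[0] read 'e'  n0⇒n2
[1] read 'a'  n2⇒n3
[2] read 'd'  n3⇒n4
[3] read 'b'  n4⇒n1 (fail-walked)  emit P0@[3:3]
[4] read 'e'  n1⇒n2 (fail-walked)
[5] read 'b'  n2⇒n1 (fail-walked)  emit P0@[5:5]
[6] read 'b'  n1⇒n1 (fail-walked)  emit P0@[6:6]
[7] read 'b'  n1⇒n1 (fail-walked)  emit P0@[7:7]
[8] read 'b'  n1⇒n1 (fail-walked)  emit P0@[8:8]
[9] read 'd'  n1⇒n0 (fail-walked)
[10] read 'd'  n0⇒n0
[11] read 'a'  n0⇒n0
[12] read 'a'  n0⇒n0
[13] read 'd'  n0⇒n0
[14] read 'e'  n0⇒n2
[15] read 'e'  n2⇒n2 (fail-walked)
[16] read 'b'  n2⇒n1 (fail-walked)  emit P0@[16:16]
[17] read 'b'  n1⇒n1 (fail-walked)  emit P0@[17:17]
[18] read 'e'  n1⇒n2 (fail-walked)
[19] read 'e'  n2⇒n2 (fail-walked)
[20] read 'c'  n2⇒n0 (fail-walked)
[21] read 'd'  n0⇒n0
[22] read 'd'  n0⇒n0
[23] read 'b'  n0⇒n1  emit P0@[23:23]
[24] read 'e'  n1⇒n2 (fail-walked)
[25] read 'a'  n2⇒n3
[26] read 'd'  n3⇒n4
[27] read 'a'  n4⇒n5  emit P1@[24:27]
[28] read 'b'  n5⇒n1 (fail-walked)  emit P0@[28:28]
[29] read 'a'  n1⇒n0 (fail-walked)
[30] read 'e'  n0⇒n2
[31] read 'a'  n2⇒n3
[32] read 'd'  n3⇒n4
[33] read 'a'  n4⇒n5  emit P1@[30:33]
[34] read 'e'  n5⇒n2 (fail-walked)
[35] read 'a'  n2⇒n3
[36] read 'a'  n3⇒n0 (fail-walked)
[37] read 'e'  n0⇒n2
[38] read 'a'  n2⇒n3
[39] read 'd'  n3⇒n4
[40] read 'a'  n4⇒n5  emit P1@[37:40]
[41] read 'e'  n5⇒n2 (fail-walked)
[42] read 'a'  n2⇒n3
[43] read 'd'  n3⇒n4
[44] read 'a'  n4⇒n5  emit P1@[41:44]
[45] read 'b'  n5⇒n1 (fail-walked)  emit P0@[45:45]
[46] read 'a'  n1⇒n0 (fail-walked)
[47] read 'c'  n0⇒n0
[48] read 'a'  n0⇒n0
[49] read 'a'  n0⇒n0
[50] read 'e'  n0⇒n2
[51] read 'a'  n2⇒n3
[52] read 'd'  n3⇒n4
[53] read 'a'  n4⇒n5  emit P1@[50:53]
[54] read 'c'  n5⇒n0 (fail-walked)
[55] read 'b'  n0⇒n1  emit P0@[55:55]
[56] read 'd'  n1⇒n0 (fail-walked)
[57] read 'b'  n0⇒n1  emit P0@[57:57]
[58] read 'a'  n1⇒n0 (fail-walked)
[59] read 'b'  n0⇒n1  emit P0@[59:59]
[60] read 'd'  n1⇒n0 (fail-walked)
[61] read 'c'  n0⇒n0
[62] read 'c'  n0⇒n0
[63] read 'b'  n0⇒n1  emit P0@[63:63]
[64] read 'a'  n1⇒n0 (fail-walked)
[65] read 'd'  n0⇒n0
[66] read 'e'  n0⇒n2
[67] read 'a'  n2⇒n3
[68] read 'd'  n3⇒n4
[69] read 'a'  n4⇒n5  emit P1@[66:69]
[70] read 'a'  n5⇒n0 (fail-walked)
[71] read 'd'  n0⇒n0
[72] read 'd'  n0⇒n0
[73] read 'e'  n0⇒n2
[74] read 'a'  n2⇒n3
[75] read 'd'  n3⇒n4

All matches (sorted): [[3,0],[5,0],[6,0],[7,0],[8,0],[16,0],[17,0],[23,0],[27,1],[28,0],[33,1],[40,1],[44,1],[45,0],[53,1],[55,0],[57,0],[59,0],[63,0],[69,1]]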